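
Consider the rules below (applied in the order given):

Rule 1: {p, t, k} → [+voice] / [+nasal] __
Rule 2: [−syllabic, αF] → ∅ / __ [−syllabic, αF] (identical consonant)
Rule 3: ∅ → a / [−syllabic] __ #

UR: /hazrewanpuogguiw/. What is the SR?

hazrewanbuoguiwa

Rule 1 (post-nasal voicing): /p/ is a voiceless stop immediately after the nasal /n/, so it voices to [b]. /hazrewanpuogguiw/ → hazrewanbuogguiw.
Rule 2 (degemination): /gg/ is a geminate; the first /g/ deletes. /hazrewanbuogguiw/ → hazrewanbuoguiw.
Rule 3 (final a-epenthesis): the form ends in the consonant /w/, so [a] is inserted word-finally. /hazrewanbuoguiw/ → hazrewanbuoguiwa.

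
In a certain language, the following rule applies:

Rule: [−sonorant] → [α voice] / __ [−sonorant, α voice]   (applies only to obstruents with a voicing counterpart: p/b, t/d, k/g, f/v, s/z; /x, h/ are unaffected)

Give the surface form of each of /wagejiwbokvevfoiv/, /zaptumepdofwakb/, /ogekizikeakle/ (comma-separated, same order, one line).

/wagejiwbokvevfoiv/: /k/ precedes the voiced obstruent /v/, so it voices to [g] by assimilation. /v/ precedes the voiceless obstruent /f/, so it devoices to [f] by assimilation. → [wagejiwbogveffoiv].
/zaptumepdofwakb/: /p/ precedes the voiced obstruent /d/, so it voices to [b] by assimilation. /k/ precedes the voiced obstruent /b/, so it voices to [g] by assimilation. → [zaptumebdofwagb].
/ogekizikeakle/: the rule's environment is not met; surfaces unchanged as [ogekizikeakle].

wagejiwbogveffoiv, zaptumebdofwagb, ogekizikeakle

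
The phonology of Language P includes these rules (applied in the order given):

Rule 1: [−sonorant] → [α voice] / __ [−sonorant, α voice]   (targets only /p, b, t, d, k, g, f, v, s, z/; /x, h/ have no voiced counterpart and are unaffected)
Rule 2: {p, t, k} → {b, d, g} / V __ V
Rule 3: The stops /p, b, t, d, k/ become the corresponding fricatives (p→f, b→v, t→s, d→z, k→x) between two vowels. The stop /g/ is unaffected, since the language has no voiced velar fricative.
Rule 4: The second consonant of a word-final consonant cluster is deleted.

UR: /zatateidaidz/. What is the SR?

Rule 1 (regressive voicing assimilation): no segment meets the environment; /zatateidaidz/ is unchanged.
Rule 2 (intervocalic voicing): /t/ is a voiceless stop between vowels /a/ and /a/, so it voices to [d]. /t/ is a voiceless stop between vowels /a/ and /e/, so it voices to [d]. /zatateidaidz/ → zadadeidaidz.
Rule 3 (intervocalic spirantization): /d/ is a stop between vowels /a/ and /a/, so it spirantizes to the fricative [z]. /d/ is a stop between vowels /a/ and /e/, so it spirantizes to the fricative [z]. /d/ is a stop between vowels /i/ and /a/, so it spirantizes to the fricative [z]. /zadadeidaidz/ → zazazeizaidz.
Rule 4 (final cluster simplification): /z/ is the second consonant of a word-final cluster /dz/, so it deletes. /zazazeizaidz/ → zazazeizaid.

zazazeizaid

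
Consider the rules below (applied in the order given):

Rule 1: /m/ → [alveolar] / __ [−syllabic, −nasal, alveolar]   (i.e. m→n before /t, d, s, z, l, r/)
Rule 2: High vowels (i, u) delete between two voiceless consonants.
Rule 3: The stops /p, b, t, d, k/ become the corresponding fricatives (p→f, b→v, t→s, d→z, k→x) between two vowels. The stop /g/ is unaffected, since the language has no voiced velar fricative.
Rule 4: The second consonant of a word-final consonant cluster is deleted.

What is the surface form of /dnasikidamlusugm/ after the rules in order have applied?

dnaskizanlusug

Rule 1 (nasal place assimilation): /m/ precedes the alveolar consonant /l/, so it assimilates in place to [n]. /dnasikidamlusugm/ → dnasikidanlusugm.
Rule 2 (high vowel syncope): /i/ is a high vowel flanked by voiceless consonants /s/ and /k/, so it deletes. /dnasikidanlusugm/ → dnaskidanlusugm.
Rule 3 (intervocalic spirantization): /d/ is a stop between vowels /i/ and /a/, so it spirantizes to the fricative [z]. /dnaskidanlusugm/ → dnaskizanlusugm.
Rule 4 (final cluster simplification): /m/ is the second consonant of a word-final cluster /gm/, so it deletes. /dnaskizanlusugm/ → dnaskizanlusug.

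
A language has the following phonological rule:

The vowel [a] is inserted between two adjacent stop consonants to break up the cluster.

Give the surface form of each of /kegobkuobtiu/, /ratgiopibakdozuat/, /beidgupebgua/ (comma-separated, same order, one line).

kegobakuobatiu, ratagiopibakadozuat, beidagupebagua

/kegobkuobtiu/: /b/ and /k/ form a stop–stop cluster, so [a] is inserted between them. /b/ and /t/ form a stop–stop cluster, so [a] is inserted between them. → [kegobakuobatiu].
/ratgiopibakdozuat/: /t/ and /g/ form a stop–stop cluster, so [a] is inserted between them. /k/ and /d/ form a stop–stop cluster, so [a] is inserted between them. → [ratagiopibakadozuat].
/beidgupebgua/: /d/ and /g/ form a stop–stop cluster, so [a] is inserted between them. /b/ and /g/ form a stop–stop cluster, so [a] is inserted between them. → [beidagupebagua].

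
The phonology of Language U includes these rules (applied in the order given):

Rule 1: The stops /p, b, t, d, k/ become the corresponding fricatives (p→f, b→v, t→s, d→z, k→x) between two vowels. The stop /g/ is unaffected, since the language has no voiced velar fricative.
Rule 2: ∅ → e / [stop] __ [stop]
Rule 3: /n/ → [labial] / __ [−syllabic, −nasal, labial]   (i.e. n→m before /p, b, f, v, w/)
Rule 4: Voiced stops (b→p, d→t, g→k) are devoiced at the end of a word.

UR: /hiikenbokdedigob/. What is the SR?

Rule 1 (intervocalic spirantization): /k/ is a stop between vowels /i/ and /e/, so it spirantizes to the fricative [x]. /d/ is a stop between vowels /e/ and /i/, so it spirantizes to the fricative [z]. /hiikenbokdedigob/ → hiixenbokdezigob.
Rule 2 (stop-cluster e-epenthesis): /k/ and /d/ form a stop–stop cluster, so [e] is inserted between them. /hiixenbokdezigob/ → hiixenbokedezigob.
Rule 3 (nasal place assimilation): /n/ precedes the labial consonant /b/, so it assimilates in place to [m]. /hiixenbokedezigob/ → hiixembokedezigob.
Rule 4 (final devoicing): /b/ is a voiced stop in word-final position, so it devoices to [p]. /hiixembokedezigob/ → hiixembokedezigop.

hiixembokedezigop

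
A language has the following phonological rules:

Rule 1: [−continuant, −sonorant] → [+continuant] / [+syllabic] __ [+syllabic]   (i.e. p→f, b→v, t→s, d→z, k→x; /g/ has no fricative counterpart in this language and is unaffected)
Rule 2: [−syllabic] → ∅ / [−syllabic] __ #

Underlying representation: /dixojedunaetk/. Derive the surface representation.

dixojezunaet

Rule 1 (intervocalic spirantization): /d/ is a stop between vowels /e/ and /u/, so it spirantizes to the fricative [z]. /dixojedunaetk/ → dixojezunaetk.
Rule 2 (final cluster simplification): /k/ is the second consonant of a word-final cluster /tk/, so it deletes. /dixojezunaetk/ → dixojezunaet.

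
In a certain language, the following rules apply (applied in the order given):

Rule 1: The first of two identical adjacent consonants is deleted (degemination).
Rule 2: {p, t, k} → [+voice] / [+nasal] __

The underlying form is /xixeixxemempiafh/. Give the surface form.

Rule 1 (degemination): /xx/ is a geminate; the first /x/ deletes. /xixeixxemempiafh/ → xixeixemempiafh.
Rule 2 (post-nasal voicing): /p/ is a voiceless stop immediately after the nasal /m/, so it voices to [b]. /xixeixemempiafh/ → xixeixemembiafh.

xixeixemembiafh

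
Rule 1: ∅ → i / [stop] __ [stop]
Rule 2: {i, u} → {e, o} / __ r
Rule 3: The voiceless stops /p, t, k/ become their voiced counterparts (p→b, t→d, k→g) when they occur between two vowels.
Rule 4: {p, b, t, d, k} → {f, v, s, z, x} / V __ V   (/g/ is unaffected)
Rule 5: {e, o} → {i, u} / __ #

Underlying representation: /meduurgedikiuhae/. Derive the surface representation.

mezuorgezigiuhai

Rule 1 (stop-cluster i-epenthesis): no segment meets the environment; /meduurgedikiuhae/ is unchanged.
Rule 2 (pre-rhotic lowering): /u/ is a high vowel immediately before /r/, so it lowers to [o]. /meduurgedikiuhae/ → meduorgedikiuhae.
Rule 3 (intervocalic voicing): /k/ is a voiceless stop between vowels /i/ and /i/, so it voices to [g]. /meduorgedikiuhae/ → meduorgedigiuhae.
Rule 4 (intervocalic spirantization): /d/ is a stop between vowels /e/ and /u/, so it spirantizes to the fricative [z]. /d/ is a stop between vowels /e/ and /i/, so it spirantizes to the fricative [z]. /meduorgedigiuhae/ → mezuorgezigiuhae.
Rule 5 (final vowel raising): /e/ is a mid vowel in word-final position, so it raises to [i]. /mezuorgezigiuhae/ → mezuorgezigiuhai.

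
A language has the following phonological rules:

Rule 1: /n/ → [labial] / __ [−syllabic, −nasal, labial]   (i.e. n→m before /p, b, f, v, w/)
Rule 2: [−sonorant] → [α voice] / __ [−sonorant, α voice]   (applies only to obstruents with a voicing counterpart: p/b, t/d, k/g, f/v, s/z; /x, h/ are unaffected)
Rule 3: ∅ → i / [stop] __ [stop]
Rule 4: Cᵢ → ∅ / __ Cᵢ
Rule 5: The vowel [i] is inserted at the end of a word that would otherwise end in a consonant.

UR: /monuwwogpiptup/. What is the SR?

monuwokipipitupi

Rule 1 (nasal place assimilation): no segment meets the environment; /monuwwogpiptup/ is unchanged.
Rule 2 (regressive voicing assimilation): /g/ precedes the voiceless obstruent /p/, so it devoices to [k] by assimilation. /monuwwogpiptup/ → monuwwokpiptup.
Rule 3 (stop-cluster i-epenthesis): /k/ and /p/ form a stop–stop cluster, so [i] is inserted between them. /p/ and /t/ form a stop–stop cluster, so [i] is inserted between them. /monuwwokpiptup/ → monuwwokipipitup.
Rule 4 (degemination): /ww/ is a geminate; the first /w/ deletes. /monuwwokipipitup/ → monuwokipipitup.
Rule 5 (final i-epenthesis): the form ends in the consonant /p/, so [i] is inserted word-finally. /monuwokipipitup/ → monuwokipipitupi.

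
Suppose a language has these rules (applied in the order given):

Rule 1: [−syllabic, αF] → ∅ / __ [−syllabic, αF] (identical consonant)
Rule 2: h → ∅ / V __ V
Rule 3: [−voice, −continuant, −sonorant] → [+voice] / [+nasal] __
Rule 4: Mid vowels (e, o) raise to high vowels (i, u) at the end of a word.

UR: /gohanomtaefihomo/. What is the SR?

goanomdaefiomu

Rule 1 (degemination): no segment meets the environment; /gohanomtaefihomo/ is unchanged.
Rule 2 (intervocalic h-deletion): /h/ occurs between vowels /o/ and /a/, so it deletes. /h/ occurs between vowels /i/ and /o/, so it deletes. /gohanomtaefihomo/ → goanomtaefiomo.
Rule 3 (post-nasal voicing): /t/ is a voiceless stop immediately after the nasal /m/, so it voices to [d]. /goanomtaefiomo/ → goanomdaefiomo.
Rule 4 (final vowel raising): /o/ is a mid vowel in word-final position, so it raises to [u]. /goanomdaefiomo/ → goanomdaefiomu.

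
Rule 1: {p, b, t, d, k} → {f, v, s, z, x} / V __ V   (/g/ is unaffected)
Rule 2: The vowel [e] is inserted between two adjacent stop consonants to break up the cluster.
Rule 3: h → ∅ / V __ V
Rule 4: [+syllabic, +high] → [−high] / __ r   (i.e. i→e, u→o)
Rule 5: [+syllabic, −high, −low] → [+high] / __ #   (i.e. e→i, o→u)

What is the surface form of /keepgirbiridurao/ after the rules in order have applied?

Rule 1 (intervocalic spirantization): /d/ is a stop between vowels /i/ and /u/, so it spirantizes to the fricative [z]. /keepgirbiridurao/ → keepgirbirizurao.
Rule 2 (stop-cluster e-epenthesis): /p/ and /g/ form a stop–stop cluster, so [e] is inserted between them. /keepgirbirizurao/ → keepegirbirizurao.
Rule 3 (intervocalic h-deletion): no segment meets the environment; /keepegirbirizurao/ is unchanged.
Rule 4 (pre-rhotic lowering): /i/ is a high vowel immediately before /r/, so it lowers to [e]. /i/ is a high vowel immediately before /r/, so it lowers to [e]. /u/ is a high vowel immediately before /r/, so it lowers to [o]. /keepegirbirizurao/ → keepegerberizorao.
Rule 5 (final vowel raising): /o/ is a mid vowel in word-final position, so it raises to [u]. /keepegerberizorao/ → keepegerberizorau.

keepegerberizorau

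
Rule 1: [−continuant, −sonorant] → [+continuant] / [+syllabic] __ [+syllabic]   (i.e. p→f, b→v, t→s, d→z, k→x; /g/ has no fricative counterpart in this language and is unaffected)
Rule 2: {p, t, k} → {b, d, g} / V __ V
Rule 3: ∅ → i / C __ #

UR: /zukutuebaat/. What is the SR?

Rule 1 (intervocalic spirantization): /k/ is a stop between vowels /u/ and /u/, so it spirantizes to the fricative [x]. /t/ is a stop between vowels /u/ and /u/, so it spirantizes to the fricative [s]. /b/ is a stop between vowels /e/ and /a/, so it spirantizes to the fricative [v]. /zukutuebaat/ → zuxusuevaat.
Rule 2 (intervocalic voicing): no segment meets the environment; /zuxusuevaat/ is unchanged.
Rule 3 (final i-epenthesis): the form ends in the consonant /t/, so [i] is inserted word-finally. /zuxusuevaat/ → zuxusuevaati.

zuxusuevaati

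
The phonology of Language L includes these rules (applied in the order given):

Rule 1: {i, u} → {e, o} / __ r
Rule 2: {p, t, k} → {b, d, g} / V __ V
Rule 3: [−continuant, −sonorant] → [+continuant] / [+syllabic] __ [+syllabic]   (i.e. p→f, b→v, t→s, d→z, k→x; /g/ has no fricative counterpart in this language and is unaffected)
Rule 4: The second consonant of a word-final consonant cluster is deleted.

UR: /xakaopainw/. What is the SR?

Rule 1 (pre-rhotic lowering): no segment meets the environment; /xakaopainw/ is unchanged.
Rule 2 (intervocalic voicing): /k/ is a voiceless stop between vowels /a/ and /a/, so it voices to [g]. /p/ is a voiceless stop between vowels /o/ and /a/, so it voices to [b]. /xakaopainw/ → xagaobainw.
Rule 3 (intervocalic spirantization): /b/ is a stop between vowels /o/ and /a/, so it spirantizes to the fricative [v]. /xagaobainw/ → xagaovainw.
Rule 4 (final cluster simplification): /w/ is the second consonant of a word-final cluster /nw/, so it deletes. /xagaovainw/ → xagaovain.

xagaovain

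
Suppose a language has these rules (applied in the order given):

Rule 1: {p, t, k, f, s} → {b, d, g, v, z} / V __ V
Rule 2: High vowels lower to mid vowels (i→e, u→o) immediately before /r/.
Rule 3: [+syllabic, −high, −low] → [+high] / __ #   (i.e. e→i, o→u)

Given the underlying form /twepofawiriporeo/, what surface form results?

Rule 1 (intervocalic voicing): /p/ is a voiceless obstruent between vowels /e/ and /o/, so it voices to [b]. /f/ is a voiceless obstruent between vowels /o/ and /a/, so it voices to [v]. /p/ is a voiceless obstruent between vowels /i/ and /o/, so it voices to [b]. /twepofawiriporeo/ → twebovawiriboreo.
Rule 2 (pre-rhotic lowering): /i/ is a high vowel immediately before /r/, so it lowers to [e]. /twebovawiriboreo/ → twebovaweriboreo.
Rule 3 (final vowel raising): /o/ is a mid vowel in word-final position, so it raises to [u]. /twebovaweriboreo/ → twebovaweriboreu.

twebovaweriboreu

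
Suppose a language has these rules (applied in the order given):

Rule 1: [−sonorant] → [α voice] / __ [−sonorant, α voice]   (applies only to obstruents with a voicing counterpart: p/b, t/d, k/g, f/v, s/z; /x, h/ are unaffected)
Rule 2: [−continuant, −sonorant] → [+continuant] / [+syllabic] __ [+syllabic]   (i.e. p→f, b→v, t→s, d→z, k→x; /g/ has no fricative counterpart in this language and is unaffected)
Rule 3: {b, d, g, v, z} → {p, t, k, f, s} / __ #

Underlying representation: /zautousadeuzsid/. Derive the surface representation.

zausousazeussit

Rule 1 (regressive voicing assimilation): /z/ precedes the voiceless obstruent /s/, so it devoices to [s] by assimilation. /zautousadeuzsid/ → zautousadeussid.
Rule 2 (intervocalic spirantization): /t/ is a stop between vowels /u/ and /o/, so it spirantizes to the fricative [s]. /d/ is a stop between vowels /a/ and /e/, so it spirantizes to the fricative [z]. /zautousadeussid/ → zausousazeussid.
Rule 3 (final devoicing): /d/ is a voiced obstruent in word-final position, so it devoices to [t]. /zausousazeussid/ → zausousazeussit.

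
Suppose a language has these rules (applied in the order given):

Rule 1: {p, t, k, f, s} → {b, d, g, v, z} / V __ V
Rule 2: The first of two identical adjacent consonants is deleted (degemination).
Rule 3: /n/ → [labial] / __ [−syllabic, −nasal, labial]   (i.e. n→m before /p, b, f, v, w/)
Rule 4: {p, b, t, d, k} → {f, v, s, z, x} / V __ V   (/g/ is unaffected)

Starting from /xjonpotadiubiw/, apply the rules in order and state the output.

Rule 1 (intervocalic voicing): /t/ is a voiceless obstruent between vowels /o/ and /a/, so it voices to [d]. /xjonpotadiubiw/ → xjonpodadiubiw.
Rule 2 (degemination): no segment meets the environment; /xjonpodadiubiw/ is unchanged.
Rule 3 (nasal place assimilation): /n/ precedes the labial consonant /p/, so it assimilates in place to [m]. /xjonpodadiubiw/ → xjompodadiubiw.
Rule 4 (intervocalic spirantization): /d/ is a stop between vowels /o/ and /a/, so it spirantizes to the fricative [z]. /d/ is a stop between vowels /a/ and /i/, so it spirantizes to the fricative [z]. /b/ is a stop between vowels /u/ and /i/, so it spirantizes to the fricative [v]. /xjompodadiubiw/ → xjompozaziuviw.

xjompozaziuviw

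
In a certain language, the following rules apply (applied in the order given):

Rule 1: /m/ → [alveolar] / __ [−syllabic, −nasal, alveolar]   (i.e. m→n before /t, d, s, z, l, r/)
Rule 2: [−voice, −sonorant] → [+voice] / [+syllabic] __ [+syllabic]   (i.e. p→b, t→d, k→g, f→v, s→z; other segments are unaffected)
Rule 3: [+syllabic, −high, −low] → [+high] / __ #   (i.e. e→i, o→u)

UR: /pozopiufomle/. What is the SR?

pozobiuvonli

Rule 1 (nasal place assimilation): /m/ precedes the alveolar consonant /l/, so it assimilates in place to [n]. /pozopiufomle/ → pozopiufonle.
Rule 2 (intervocalic voicing): /p/ is a voiceless obstruent between vowels /o/ and /i/, so it voices to [b]. /f/ is a voiceless obstruent between vowels /u/ and /o/, so it voices to [v]. /pozopiufonle/ → pozobiuvonle.
Rule 3 (final vowel raising): /e/ is a mid vowel in word-final position, so it raises to [i]. /pozobiuvonle/ → pozobiuvonli.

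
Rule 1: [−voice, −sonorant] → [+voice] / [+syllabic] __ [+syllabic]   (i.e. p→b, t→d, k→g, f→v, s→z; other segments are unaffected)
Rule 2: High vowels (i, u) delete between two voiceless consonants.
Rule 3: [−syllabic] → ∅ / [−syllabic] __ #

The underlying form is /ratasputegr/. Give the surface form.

Rule 1 (intervocalic voicing): /t/ is a voiceless obstruent between vowels /a/ and /a/, so it voices to [d]. /t/ is a voiceless obstruent between vowels /u/ and /e/, so it voices to [d]. /ratasputegr/ → radaspudegr.
Rule 2 (high vowel syncope): no segment meets the environment; /radaspudegr/ is unchanged.
Rule 3 (final cluster simplification): /r/ is the second consonant of a word-final cluster /gr/, so it deletes. /radaspudegr/ → radaspudeg.

radaspudeg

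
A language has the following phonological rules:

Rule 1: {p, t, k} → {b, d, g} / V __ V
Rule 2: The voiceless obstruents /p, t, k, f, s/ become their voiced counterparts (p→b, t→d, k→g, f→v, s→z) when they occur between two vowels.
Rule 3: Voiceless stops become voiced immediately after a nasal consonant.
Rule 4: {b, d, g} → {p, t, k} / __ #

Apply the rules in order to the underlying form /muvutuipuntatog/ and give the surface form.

muvuduibundadok

Rule 1 (intervocalic voicing): /t/ is a voiceless stop between vowels /u/ and /u/, so it voices to [d]. /p/ is a voiceless stop between vowels /i/ and /u/, so it voices to [b]. /t/ is a voiceless stop between vowels /a/ and /o/, so it voices to [d]. /muvutuipuntatog/ → muvuduibuntadog.
Rule 2 (intervocalic voicing): no segment meets the environment; /muvuduibuntadog/ is unchanged.
Rule 3 (post-nasal voicing): /t/ is a voiceless stop immediately after the nasal /n/, so it voices to [d]. /muvuduibuntadog/ → muvuduibundadog.
Rule 4 (final devoicing): /g/ is a voiced stop in word-final position, so it devoices to [k]. /muvuduibundadog/ → muvuduibundadok.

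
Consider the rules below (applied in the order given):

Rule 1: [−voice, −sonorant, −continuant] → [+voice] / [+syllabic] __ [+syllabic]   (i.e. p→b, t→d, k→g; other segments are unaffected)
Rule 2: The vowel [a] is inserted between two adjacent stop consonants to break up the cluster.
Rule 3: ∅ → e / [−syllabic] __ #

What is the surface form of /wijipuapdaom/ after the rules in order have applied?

wijibuapadaome

Rule 1 (intervocalic voicing): /p/ is a voiceless stop between vowels /i/ and /u/, so it voices to [b]. /wijipuapdaom/ → wijibuapdaom.
Rule 2 (stop-cluster a-epenthesis): /p/ and /d/ form a stop–stop cluster, so [a] is inserted between them. /wijibuapdaom/ → wijibuapadaom.
Rule 3 (final e-epenthesis): the form ends in the consonant /m/, so [e] is inserted word-finally. /wijibuapadaom/ → wijibuapadaome.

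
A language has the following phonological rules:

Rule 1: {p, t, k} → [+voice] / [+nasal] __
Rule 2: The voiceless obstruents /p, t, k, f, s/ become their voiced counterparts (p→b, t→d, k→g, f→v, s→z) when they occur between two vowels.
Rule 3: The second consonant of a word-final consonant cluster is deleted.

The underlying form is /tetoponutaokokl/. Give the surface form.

Rule 1 (post-nasal voicing): no segment meets the environment; /tetoponutaokokl/ is unchanged.
Rule 2 (intervocalic voicing): /t/ is a voiceless obstruent between vowels /e/ and /o/, so it voices to [d]. /p/ is a voiceless obstruent between vowels /o/ and /o/, so it voices to [b]. /t/ is a voiceless obstruent between vowels /u/ and /a/, so it voices to [d]. /k/ is a voiceless obstruent between vowels /o/ and /o/, so it voices to [g]. /tetoponutaokokl/ → tedobonudaogokl.
Rule 3 (final cluster simplification): /l/ is the second consonant of a word-final cluster /kl/, so it deletes. /tedobonudaogokl/ → tedobonudaogok.

tedobonudaogok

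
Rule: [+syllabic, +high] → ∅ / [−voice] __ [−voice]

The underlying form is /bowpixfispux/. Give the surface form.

/i/ is a high vowel flanked by voiceless consonants /p/ and /x/, so it deletes.
/i/ is a high vowel flanked by voiceless consonants /f/ and /s/, so it deletes.
/u/ is a high vowel flanked by voiceless consonants /p/ and /x/, so it deletes.
Surface form: [bowpxfspx].

bowpxfspx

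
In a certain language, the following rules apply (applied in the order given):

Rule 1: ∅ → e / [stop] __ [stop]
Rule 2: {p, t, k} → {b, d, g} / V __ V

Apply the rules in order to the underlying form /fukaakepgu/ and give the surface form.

Rule 1 (stop-cluster e-epenthesis): /p/ and /g/ form a stop–stop cluster, so [e] is inserted between them. /fukaakepgu/ → fukaakepegu.
Rule 2 (intervocalic voicing): /k/ is a voiceless stop between vowels /u/ and /a/, so it voices to [g]. /k/ is a voiceless stop between vowels /a/ and /e/, so it voices to [g]. /p/ is a voiceless stop between vowels /e/ and /e/, so it voices to [b]. /fukaakepegu/ → fugaagebegu.

fugaagebegu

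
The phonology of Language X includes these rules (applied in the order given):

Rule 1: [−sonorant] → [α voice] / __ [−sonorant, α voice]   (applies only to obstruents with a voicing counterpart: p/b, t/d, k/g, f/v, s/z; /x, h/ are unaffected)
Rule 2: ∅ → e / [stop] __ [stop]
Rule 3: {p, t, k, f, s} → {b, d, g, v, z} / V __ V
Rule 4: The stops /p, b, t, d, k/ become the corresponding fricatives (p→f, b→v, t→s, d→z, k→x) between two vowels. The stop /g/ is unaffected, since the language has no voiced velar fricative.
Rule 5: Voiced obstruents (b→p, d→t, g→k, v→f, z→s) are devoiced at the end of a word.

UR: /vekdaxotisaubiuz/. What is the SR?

Rule 1 (regressive voicing assimilation): /k/ precedes the voiced obstruent /d/, so it voices to [g] by assimilation. /vekdaxotisaubiuz/ → vegdaxotisaubiuz.
Rule 2 (stop-cluster e-epenthesis): /g/ and /d/ form a stop–stop cluster, so [e] is inserted between them. /vegdaxotisaubiuz/ → vegedaxotisaubiuz.
Rule 3 (intervocalic voicing): /t/ is a voiceless obstruent between vowels /o/ and /i/, so it voices to [d]. /s/ is a voiceless obstruent between vowels /i/ and /a/, so it voices to [z]. /vegedaxotisaubiuz/ → vegedaxodizaubiuz.
Rule 4 (intervocalic spirantization): /d/ is a stop between vowels /e/ and /a/, so it spirantizes to the fricative [z]. /d/ is a stop between vowels /o/ and /i/, so it spirantizes to the fricative [z]. /b/ is a stop between vowels /u/ and /i/, so it spirantizes to the fricative [v]. /vegedaxodizaubiuz/ → vegezaxozizauviuz.
Rule 5 (final devoicing): /z/ is a voiced obstruent in word-final position, so it devoices to [s]. /vegezaxozizauviuz/ → vegezaxozizauvius.

vegezaxozizauvius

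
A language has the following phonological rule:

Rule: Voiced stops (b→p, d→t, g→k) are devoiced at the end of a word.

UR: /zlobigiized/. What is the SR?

zlobigiizet

Scanning /zlobigiized/: /b/ at position 4 is not in the conditioning environment; /g/ at position 6 is not in the conditioning environment; /d/ is a voiced stop in word-final position, so it devoices to [t].
Result: [zlobigiizet].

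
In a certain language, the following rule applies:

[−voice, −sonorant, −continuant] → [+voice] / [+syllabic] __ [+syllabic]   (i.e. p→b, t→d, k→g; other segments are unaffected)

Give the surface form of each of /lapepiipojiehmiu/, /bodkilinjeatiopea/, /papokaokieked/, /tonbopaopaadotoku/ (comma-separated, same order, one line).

/lapepiipojiehmiu/: /p/ is a voiceless stop between vowels /a/ and /e/, so it voices to [b]. /p/ is a voiceless stop between vowels /e/ and /i/, so it voices to [b]. /p/ is a voiceless stop between vowels /i/ and /o/, so it voices to [b]. → [labebiibojiehmiu].
/bodkilinjeatiopea/: /t/ is a voiceless stop between vowels /a/ and /i/, so it voices to [d]. /p/ is a voiceless stop between vowels /o/ and /e/, so it voices to [b]. → [bodkilinjeadiobea].
/papokaokieked/: /p/ is a voiceless stop between vowels /a/ and /o/, so it voices to [b]. /k/ is a voiceless stop between vowels /o/ and /a/, so it voices to [g]. /k/ is a voiceless stop between vowels /o/ and /i/, so it voices to [g]. /k/ is a voiceless stop between vowels /e/ and /e/, so it voices to [g]. → [pabogaogieged].
/tonbopaopaadotoku/: /p/ is a voiceless stop between vowels /o/ and /a/, so it voices to [b]. /p/ is a voiceless stop between vowels /o/ and /a/, so it voices to [b]. /t/ is a voiceless stop between vowels /o/ and /o/, so it voices to [d]. /k/ is a voiceless stop between vowels /o/ and /u/, so it voices to [g]. → [tonbobaobaadodogu].

labebiibojiehmiu, bodkilinjeadiobea, pabogaogieged, tonbobaobaadodogu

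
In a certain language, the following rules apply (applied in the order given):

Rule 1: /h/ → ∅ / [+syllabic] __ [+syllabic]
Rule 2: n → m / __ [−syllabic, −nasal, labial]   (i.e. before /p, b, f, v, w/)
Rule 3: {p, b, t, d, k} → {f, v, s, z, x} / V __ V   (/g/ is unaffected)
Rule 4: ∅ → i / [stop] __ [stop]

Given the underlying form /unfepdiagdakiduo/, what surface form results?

umfepidiagidaxizuo

Rule 1 (intervocalic h-deletion): no segment meets the environment; /unfepdiagdakiduo/ is unchanged.
Rule 2 (nasal place assimilation): /n/ precedes the labial consonant /f/, so it assimilates in place to [m]. /unfepdiagdakiduo/ → umfepdiagdakiduo.
Rule 3 (intervocalic spirantization): /k/ is a stop between vowels /a/ and /i/, so it spirantizes to the fricative [x]. /d/ is a stop between vowels /i/ and /u/, so it spirantizes to the fricative [z]. /umfepdiagdakiduo/ → umfepdiagdaxizuo.
Rule 4 (stop-cluster i-epenthesis): /p/ and /d/ form a stop–stop cluster, so [i] is inserted between them. /g/ and /d/ form a stop–stop cluster, so [i] is inserted between them. /umfepdiagdaxizuo/ → umfepidiagidaxizuo.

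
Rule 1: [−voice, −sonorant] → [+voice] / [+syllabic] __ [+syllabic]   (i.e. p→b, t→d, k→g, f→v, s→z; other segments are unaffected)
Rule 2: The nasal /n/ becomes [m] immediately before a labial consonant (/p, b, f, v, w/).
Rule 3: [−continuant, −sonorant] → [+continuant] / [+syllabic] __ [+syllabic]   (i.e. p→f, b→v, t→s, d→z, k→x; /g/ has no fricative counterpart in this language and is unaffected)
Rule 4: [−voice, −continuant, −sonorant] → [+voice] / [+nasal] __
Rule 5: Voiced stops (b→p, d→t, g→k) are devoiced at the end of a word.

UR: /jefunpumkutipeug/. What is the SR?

jevumbumguziveuk

Rule 1 (intervocalic voicing): /f/ is a voiceless obstruent between vowels /e/ and /u/, so it voices to [v]. /t/ is a voiceless obstruent between vowels /u/ and /i/, so it voices to [d]. /p/ is a voiceless obstruent between vowels /i/ and /e/, so it voices to [b]. /jefunpumkutipeug/ → jevunpumkudibeug.
Rule 2 (nasal place assimilation): /n/ precedes the labial consonant /p/, so it assimilates in place to [m]. /jevunpumkudibeug/ → jevumpumkudibeug.
Rule 3 (intervocalic spirantization): /d/ is a stop between vowels /u/ and /i/, so it spirantizes to the fricative [z]. /b/ is a stop between vowels /i/ and /e/, so it spirantizes to the fricative [v]. /jevumpumkudibeug/ → jevumpumkuziveug.
Rule 4 (post-nasal voicing): /p/ is a voiceless stop immediately after the nasal /m/, so it voices to [b]. /k/ is a voiceless stop immediately after the nasal /m/, so it voices to [g]. /jevumpumkuziveug/ → jevumbumguziveug.
Rule 5 (final devoicing): /g/ is a voiced stop in word-final position, so it devoices to [k]. /jevumbumguziveug/ → jevumbumguziveuk.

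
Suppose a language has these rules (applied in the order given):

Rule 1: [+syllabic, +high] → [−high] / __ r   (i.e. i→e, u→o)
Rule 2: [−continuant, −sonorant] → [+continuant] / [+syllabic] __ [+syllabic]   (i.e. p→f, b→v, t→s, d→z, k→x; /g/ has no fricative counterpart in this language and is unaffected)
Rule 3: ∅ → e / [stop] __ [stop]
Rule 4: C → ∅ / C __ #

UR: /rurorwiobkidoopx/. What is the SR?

rororwiobekizoop

Rule 1 (pre-rhotic lowering): /u/ is a high vowel immediately before /r/, so it lowers to [o]. /rurorwiobkidoopx/ → rororwiobkidoopx.
Rule 2 (intervocalic spirantization): /d/ is a stop between vowels /i/ and /o/, so it spirantizes to the fricative [z]. /rororwiobkidoopx/ → rororwiobkizoopx.
Rule 3 (stop-cluster e-epenthesis): /b/ and /k/ form a stop–stop cluster, so [e] is inserted between them. /rororwiobkizoopx/ → rororwiobekizoopx.
Rule 4 (final cluster simplification): /x/ is the second consonant of a word-final cluster /px/, so it deletes. /rororwiobekizoopx/ → rororwiobekizoop.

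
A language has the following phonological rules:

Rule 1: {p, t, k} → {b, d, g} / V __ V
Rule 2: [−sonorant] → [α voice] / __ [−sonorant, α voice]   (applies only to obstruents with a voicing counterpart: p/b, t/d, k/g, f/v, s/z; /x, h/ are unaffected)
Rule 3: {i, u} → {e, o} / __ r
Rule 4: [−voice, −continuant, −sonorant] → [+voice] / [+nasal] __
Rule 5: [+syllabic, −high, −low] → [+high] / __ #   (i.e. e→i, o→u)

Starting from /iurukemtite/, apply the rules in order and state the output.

Rule 1 (intervocalic voicing): /k/ is a voiceless stop between vowels /u/ and /e/, so it voices to [g]. /t/ is a voiceless stop between vowels /i/ and /e/, so it voices to [d]. /iurukemtite/ → iurugemtide.
Rule 2 (regressive voicing assimilation): no segment meets the environment; /iurugemtide/ is unchanged.
Rule 3 (pre-rhotic lowering): /u/ is a high vowel immediately before /r/, so it lowers to [o]. /iurugemtide/ → iorugemtide.
Rule 4 (post-nasal voicing): /t/ is a voiceless stop immediately after the nasal /m/, so it voices to [d]. /iorugemtide/ → iorugemdide.
Rule 5 (final vowel raising): /e/ is a mid vowel in word-final position, so it raises to [i]. /iorugemdide/ → iorugemdidi.

iorugemdidi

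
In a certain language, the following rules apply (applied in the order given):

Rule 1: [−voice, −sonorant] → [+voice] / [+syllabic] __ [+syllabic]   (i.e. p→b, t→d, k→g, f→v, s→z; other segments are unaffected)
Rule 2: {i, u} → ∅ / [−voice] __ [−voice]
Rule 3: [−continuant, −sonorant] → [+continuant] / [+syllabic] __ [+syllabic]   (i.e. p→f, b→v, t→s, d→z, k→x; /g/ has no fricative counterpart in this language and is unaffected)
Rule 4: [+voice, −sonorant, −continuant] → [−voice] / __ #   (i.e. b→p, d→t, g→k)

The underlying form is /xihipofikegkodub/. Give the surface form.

xhivovigegkozup

Rule 1 (intervocalic voicing): /p/ is a voiceless obstruent between vowels /i/ and /o/, so it voices to [b]. /f/ is a voiceless obstruent between vowels /o/ and /i/, so it voices to [v]. /k/ is a voiceless obstruent between vowels /i/ and /e/, so it voices to [g]. /xihipofikegkodub/ → xihibovigegkodub.
Rule 2 (high vowel syncope): /i/ is a high vowel flanked by voiceless consonants /x/ and /h/, so it deletes. /xihibovigegkodub/ → xhibovigegkodub.
Rule 3 (intervocalic spirantization): /b/ is a stop between vowels /i/ and /o/, so it spirantizes to the fricative [v]. /d/ is a stop between vowels /o/ and /u/, so it spirantizes to the fricative [z]. /xhibovigegkodub/ → xhivovigegkozub.
Rule 4 (final devoicing): /b/ is a voiced stop in word-final position, so it devoices to [p]. /xhivovigegkozub/ → xhivovigegkozup.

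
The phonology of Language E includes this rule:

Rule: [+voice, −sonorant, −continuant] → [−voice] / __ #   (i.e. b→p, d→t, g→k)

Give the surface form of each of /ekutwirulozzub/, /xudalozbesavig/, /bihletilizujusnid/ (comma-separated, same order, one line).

/ekutwirulozzub/: /b/ is a voiced stop in word-final position, so it devoices to [p]. → [ekutwirulozzup].
/xudalozbesavig/: /g/ is a voiced stop in word-final position, so it devoices to [k]. → [xudalozbesavik].
/bihletilizujusnid/: /d/ is a voiced stop in word-final position, so it devoices to [t]. → [bihletilizujusnit].

ekutwirulozzup, xudalozbesavik, bihletilizujusnit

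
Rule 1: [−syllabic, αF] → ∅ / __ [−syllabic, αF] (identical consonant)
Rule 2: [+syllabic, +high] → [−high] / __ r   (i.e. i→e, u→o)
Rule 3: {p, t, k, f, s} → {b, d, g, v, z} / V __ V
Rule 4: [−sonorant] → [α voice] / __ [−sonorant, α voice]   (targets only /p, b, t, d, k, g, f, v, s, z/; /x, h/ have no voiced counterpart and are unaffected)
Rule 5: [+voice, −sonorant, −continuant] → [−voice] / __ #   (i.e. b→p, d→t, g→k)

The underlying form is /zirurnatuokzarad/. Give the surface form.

zerornaduogzarat

Rule 1 (degemination): no segment meets the environment; /zirurnatuokzarad/ is unchanged.
Rule 2 (pre-rhotic lowering): /i/ is a high vowel immediately before /r/, so it lowers to [e]. /u/ is a high vowel immediately before /r/, so it lowers to [o]. /zirurnatuokzarad/ → zerornatuokzarad.
Rule 3 (intervocalic voicing): /t/ is a voiceless obstruent between vowels /a/ and /u/, so it voices to [d]. /zerornatuokzarad/ → zerornaduokzarad.
Rule 4 (regressive voicing assimilation): /k/ precedes the voiced obstruent /z/, so it voices to [g] by assimilation. /zerornaduokzarad/ → zerornaduogzarad.
Rule 5 (final devoicing): /d/ is a voiced stop in word-final position, so it devoices to [t]. /zerornaduogzarad/ → zerornaduogzarat.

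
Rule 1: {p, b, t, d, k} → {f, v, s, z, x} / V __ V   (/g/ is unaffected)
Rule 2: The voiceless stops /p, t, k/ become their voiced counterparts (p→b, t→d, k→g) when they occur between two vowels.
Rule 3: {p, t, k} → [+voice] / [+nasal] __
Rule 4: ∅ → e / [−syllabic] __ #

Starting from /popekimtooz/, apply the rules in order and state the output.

Rule 1 (intervocalic spirantization): /p/ is a stop between vowels /o/ and /e/, so it spirantizes to the fricative [f]. /k/ is a stop between vowels /e/ and /i/, so it spirantizes to the fricative [x]. /popekimtooz/ → pofeximtooz.
Rule 2 (intervocalic voicing): no segment meets the environment; /pofeximtooz/ is unchanged.
Rule 3 (post-nasal voicing): /t/ is a voiceless stop immediately after the nasal /m/, so it voices to [d]. /pofeximtooz/ → pofeximdooz.
Rule 4 (final e-epenthesis): the form ends in the consonant /z/, so [e] is inserted word-finally. /pofeximdooz/ → pofeximdooze.

pofeximdooze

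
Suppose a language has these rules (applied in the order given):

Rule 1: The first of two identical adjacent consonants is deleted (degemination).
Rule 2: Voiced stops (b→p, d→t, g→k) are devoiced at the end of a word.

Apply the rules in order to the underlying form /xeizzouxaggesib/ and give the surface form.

Rule 1 (degemination): /zz/ is a geminate; the first /z/ deletes. /gg/ is a geminate; the first /g/ deletes. /xeizzouxaggesib/ → xeizouxagesib.
Rule 2 (final devoicing): /b/ is a voiced stop in word-final position, so it devoices to [p]. /xeizouxagesib/ → xeizouxagesip.

xeizouxagesip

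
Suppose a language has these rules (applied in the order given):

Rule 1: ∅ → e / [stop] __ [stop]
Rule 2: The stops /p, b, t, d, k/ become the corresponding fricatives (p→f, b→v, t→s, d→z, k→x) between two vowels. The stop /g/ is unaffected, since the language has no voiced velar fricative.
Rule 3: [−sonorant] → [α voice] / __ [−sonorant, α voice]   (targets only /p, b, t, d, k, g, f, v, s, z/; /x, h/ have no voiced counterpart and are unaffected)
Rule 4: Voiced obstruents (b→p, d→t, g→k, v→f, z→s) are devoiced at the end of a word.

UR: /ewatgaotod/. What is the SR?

Rule 1 (stop-cluster e-epenthesis): /t/ and /g/ form a stop–stop cluster, so [e] is inserted between them. /ewatgaotod/ → ewategaotod.
Rule 2 (intervocalic spirantization): /t/ is a stop between vowels /a/ and /e/, so it spirantizes to the fricative [s]. /t/ is a stop between vowels /o/ and /o/, so it spirantizes to the fricative [s]. /ewategaotod/ → ewasegaosod.
Rule 3 (regressive voicing assimilation): no segment meets the environment; /ewasegaosod/ is unchanged.
Rule 4 (final devoicing): /d/ is a voiced obstruent in word-final position, so it devoices to [t]. /ewasegaosod/ → ewasegaosot.

ewasegaosot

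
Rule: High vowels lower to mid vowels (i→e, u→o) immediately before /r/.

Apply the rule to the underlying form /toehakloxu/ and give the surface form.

No segment of /toehakloxu/ meets the structural description of the rule, so the form surfaces unchanged.

toehakloxu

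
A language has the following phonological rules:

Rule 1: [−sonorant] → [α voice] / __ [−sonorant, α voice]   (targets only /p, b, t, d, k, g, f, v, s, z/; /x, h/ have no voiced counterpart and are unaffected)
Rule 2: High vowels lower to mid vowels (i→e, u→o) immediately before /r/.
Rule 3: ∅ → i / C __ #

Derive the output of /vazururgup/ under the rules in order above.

vazororgupi

Rule 1 (regressive voicing assimilation): no segment meets the environment; /vazururgup/ is unchanged.
Rule 2 (pre-rhotic lowering): /u/ is a high vowel immediately before /r/, so it lowers to [o]. /u/ is a high vowel immediately before /r/, so it lowers to [o]. /vazururgup/ → vazororgup.
Rule 3 (final i-epenthesis): the form ends in the consonant /p/, so [i] is inserted word-finally. /vazororgup/ → vazororgupi.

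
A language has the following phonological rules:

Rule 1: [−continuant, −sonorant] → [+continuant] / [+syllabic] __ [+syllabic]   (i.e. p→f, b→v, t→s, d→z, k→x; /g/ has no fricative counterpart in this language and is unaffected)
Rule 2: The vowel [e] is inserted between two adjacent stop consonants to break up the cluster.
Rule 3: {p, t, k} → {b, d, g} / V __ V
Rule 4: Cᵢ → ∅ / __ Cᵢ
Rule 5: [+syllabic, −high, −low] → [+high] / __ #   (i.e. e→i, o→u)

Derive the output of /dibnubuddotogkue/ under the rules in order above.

dibnuvudedosogegui

Rule 1 (intervocalic spirantization): /b/ is a stop between vowels /u/ and /u/, so it spirantizes to the fricative [v]. /t/ is a stop between vowels /o/ and /o/, so it spirantizes to the fricative [s]. /dibnubuddotogkue/ → dibnuvuddosogkue.
Rule 2 (stop-cluster e-epenthesis): /d/ and /d/ form a stop–stop cluster, so [e] is inserted between them. /g/ and /k/ form a stop–stop cluster, so [e] is inserted between them. /dibnuvuddosogkue/ → dibnuvudedosogekue.
Rule 3 (intervocalic voicing): /k/ is a voiceless stop between vowels /e/ and /u/, so it voices to [g]. /dibnuvudedosogekue/ → dibnuvudedosogegue.
Rule 4 (degemination): no segment meets the environment; /dibnuvudedosogegue/ is unchanged.
Rule 5 (final vowel raising): /e/ is a mid vowel in word-final position, so it raises to [i]. /dibnuvudedosogegue/ → dibnuvudedosogegui.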